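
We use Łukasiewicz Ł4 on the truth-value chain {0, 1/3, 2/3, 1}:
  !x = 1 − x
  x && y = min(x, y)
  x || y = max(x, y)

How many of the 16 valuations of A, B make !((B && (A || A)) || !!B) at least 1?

A = 0, B = 0 ↦ 1  ≥
A = 0, B = 1/3 ↦ 2/3  <
A = 0, B = 2/3 ↦ 1/3  <
A = 0, B = 1 ↦ 0  <
A = 1/3, B = 0 ↦ 1  ≥
A = 1/3, B = 1/3 ↦ 2/3  <
A = 1/3, B = 2/3 ↦ 1/3  <
A = 1/3, B = 1 ↦ 0  <
A = 2/3, B = 0 ↦ 1  ≥
A = 2/3, B = 1/3 ↦ 2/3  <
A = 2/3, B = 2/3 ↦ 1/3  <
A = 2/3, B = 1 ↦ 0  <
A = 1, B = 0 ↦ 1  ≥
A = 1, B = 1/3 ↦ 2/3  <
A = 1, B = 2/3 ↦ 1/3  <
A = 1, B = 1 ↦ 0  <
So 4 of the 16 assignments meet the threshold.

4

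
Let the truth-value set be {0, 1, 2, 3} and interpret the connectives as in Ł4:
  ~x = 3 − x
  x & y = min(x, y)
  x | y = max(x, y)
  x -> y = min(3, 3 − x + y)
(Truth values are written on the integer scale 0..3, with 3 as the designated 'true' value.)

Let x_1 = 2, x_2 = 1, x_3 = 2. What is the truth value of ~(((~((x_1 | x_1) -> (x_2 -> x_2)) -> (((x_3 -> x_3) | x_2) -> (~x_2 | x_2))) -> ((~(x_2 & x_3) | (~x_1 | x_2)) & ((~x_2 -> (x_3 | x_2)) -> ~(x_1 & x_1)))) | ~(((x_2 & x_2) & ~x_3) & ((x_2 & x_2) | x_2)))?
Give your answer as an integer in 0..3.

x_1 | x_1 = 2 | 2 = 2
x_2 -> x_2 = 1 -> 1 = 3
(x_1 | x_1) -> (x_2 -> x_2) = 2 -> 3 = 3
~((x_1 | x_1) -> (x_2 -> x_2)) = ~3 = 0
x_3 -> x_3 = 2 -> 2 = 3
(x_3 -> x_3) | x_2 = 3 | 1 = 3
~x_2 = ~1 = 2
~x_2 | x_2 = 2 | 1 = 2
((x_3 -> x_3) | x_2) -> (~x_2 | x_2) = 3 -> 2 = 2
~((x_1 | x_1) -> (x_2 -> x_2)) -> (((x_3 -> x_3) | x_2) -> (~x_2 | x_2)) = 0 -> 2 = 3
x_2 & x_3 = 1 & 2 = 1
~(x_2 & x_3) = ~1 = 2
~x_1 = ~2 = 1
~x_1 | x_2 = 1 | 1 = 1
~(x_2 & x_3) | (~x_1 | x_2) = 2 | 1 = 2
~x_2 = ~1 = 2
x_3 | x_2 = 2 | 1 = 2
~x_2 -> (x_3 | x_2) = 2 -> 2 = 3
x_1 & x_1 = 2 & 2 = 2
~(x_1 & x_1) = ~2 = 1
(~x_2 -> (x_3 | x_2)) -> ~(x_1 & x_1) = 3 -> 1 = 1
(~(x_2 & x_3) | (~x_1 | x_2)) & ((~x_2 -> (x_3 | x_2)) -> ~(x_1 & x_1)) = 2 & 1 = 1
(~((x_1 | x_1) -> (x_2 -> x_2)) -> (((x_3 -> x_3) | x_2) -> (~x_2 | x_2))) -> ((~(x_2 & x_3) | (~x_1 | x_2)) & ((~x_2 -> (x_3 | x_2)) -> ~(x_1 & x_1))) = 3 -> 1 = 1
x_2 & x_2 = 1 & 1 = 1
~x_3 = ~2 = 1
(x_2 & x_2) & ~x_3 = 1 & 1 = 1
x_2 & x_2 = 1 & 1 = 1
(x_2 & x_2) | x_2 = 1 | 1 = 1
((x_2 & x_2) & ~x_3) & ((x_2 & x_2) | x_2) = 1 & 1 = 1
~(((x_2 & x_2) & ~x_3) & ((x_2 & x_2) | x_2)) = ~1 = 2
((~((x_1 | x_1) -> (x_2 -> x_2)) -> (((x_3 -> x_3) | x_2) -> (~x_2 | x_2))) -> ((~(x_2 & x_3) | (~x_1 | x_2)) & ((~x_2 -> (x_3 | x_2)) -> ~(x_1 & x_1)))) | ~(((x_2 & x_2) & ~x_3) & ((x_2 & x_2) | x_2)) = 1 | 2 = 2
~(((~((x_1 | x_1) -> (x_2 -> x_2)) -> (((x_3 -> x_3) | x_2) -> (~x_2 | x_2))) -> ((~(x_2 & x_3) | (~x_1 | x_2)) & ((~x_2 -> (x_3 | x_2)) -> ~(x_1 & x_1)))) | ~(((x_2 & x_2) & ~x_3) & ((x_2 & x_2) | x_2))) = ~2 = 1

1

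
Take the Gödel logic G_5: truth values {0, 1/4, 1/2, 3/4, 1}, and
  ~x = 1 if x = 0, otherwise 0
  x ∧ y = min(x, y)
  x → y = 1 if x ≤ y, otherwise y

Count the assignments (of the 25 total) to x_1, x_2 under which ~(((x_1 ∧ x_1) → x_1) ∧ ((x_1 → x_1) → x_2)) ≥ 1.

value 1: 5 assignments (counts)
value 0: 20 assignments
So 5 of the 25 assignments meet the threshold.

5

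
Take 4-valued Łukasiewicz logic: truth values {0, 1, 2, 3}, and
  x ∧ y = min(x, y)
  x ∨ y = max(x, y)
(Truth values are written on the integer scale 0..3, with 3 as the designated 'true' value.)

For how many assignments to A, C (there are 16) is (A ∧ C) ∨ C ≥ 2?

8

A = 0, C = 0 ↦ 0  <
A = 0, C = 1 ↦ 1  <
A = 0, C = 2 ↦ 2  ≥
A = 0, C = 3 ↦ 3  ≥
A = 1, C = 0 ↦ 0  <
A = 1, C = 1 ↦ 1  <
A = 1, C = 2 ↦ 2  ≥
A = 1, C = 3 ↦ 3  ≥
A = 2, C = 0 ↦ 0  <
A = 2, C = 1 ↦ 1  <
A = 2, C = 2 ↦ 2  ≥
A = 2, C = 3 ↦ 3  ≥
A = 3, C = 0 ↦ 0  <
A = 3, C = 1 ↦ 1  <
A = 3, C = 2 ↦ 2  ≥
A = 3, C = 3 ↦ 3  ≥
So 8 of the 16 assignments meet the threshold.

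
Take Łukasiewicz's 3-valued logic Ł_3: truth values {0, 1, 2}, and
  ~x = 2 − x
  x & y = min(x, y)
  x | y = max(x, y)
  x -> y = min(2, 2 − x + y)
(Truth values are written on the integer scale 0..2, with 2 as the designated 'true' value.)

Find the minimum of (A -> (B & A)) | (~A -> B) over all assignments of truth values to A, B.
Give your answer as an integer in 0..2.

Take A = 1, B = 0:
B & A = 0 & 1 = 0
A -> (B & A) = 1 -> 0 = 1
~A = ~1 = 1
~A -> B = 1 -> 0 = 1
(A -> (B & A)) | (~A -> B) = 1 | 1 = 1
No assignment yields a value below 1, so this is the minimum.

1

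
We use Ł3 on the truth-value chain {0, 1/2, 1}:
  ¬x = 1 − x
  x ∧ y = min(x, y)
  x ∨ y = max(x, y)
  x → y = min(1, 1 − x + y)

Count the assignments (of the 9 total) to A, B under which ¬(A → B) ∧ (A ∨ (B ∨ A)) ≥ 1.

A = 0, B = 0 ↦ 0  <
A = 0, B = 1/2 ↦ 0  <
A = 0, B = 1 ↦ 0  <
A = 1/2, B = 0 ↦ 1/2  <
A = 1/2, B = 1/2 ↦ 0  <
A = 1/2, B = 1 ↦ 0  <
A = 1, B = 0 ↦ 1  ≥
A = 1, B = 1/2 ↦ 1/2  <
A = 1, B = 1 ↦ 0  <
So 1 of the 9 assignments meets the threshold.

1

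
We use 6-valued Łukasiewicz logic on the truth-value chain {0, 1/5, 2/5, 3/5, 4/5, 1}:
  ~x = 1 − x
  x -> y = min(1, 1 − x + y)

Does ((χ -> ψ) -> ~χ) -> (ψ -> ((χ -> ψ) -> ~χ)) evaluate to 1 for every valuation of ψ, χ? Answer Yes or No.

At ψ = 0, χ = 3/5, for instance:
χ -> ψ = 3/5 -> 0 = 2/5
~χ = ~3/5 = 2/5
(χ -> ψ) -> ~χ = 2/5 -> 2/5 = 1
ψ -> ((χ -> ψ) -> ~χ) = 0 -> 1 = 1
((χ -> ψ) -> ~χ) -> (ψ -> ((χ -> ψ) -> ~χ)) = 1 -> 1 = 1
and checking the remaining 35 assignments likewise gives ≥ 1 in every case.

Yes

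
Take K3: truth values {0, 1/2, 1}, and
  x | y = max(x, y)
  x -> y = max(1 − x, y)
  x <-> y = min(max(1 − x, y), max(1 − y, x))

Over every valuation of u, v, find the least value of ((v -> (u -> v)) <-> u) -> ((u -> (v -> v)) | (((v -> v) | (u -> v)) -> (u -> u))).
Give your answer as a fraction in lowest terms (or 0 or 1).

Take u = 1/2, v = 1/2:
u -> v = 1/2 -> 1/2 = 1/2
v -> (u -> v) = 1/2 -> 1/2 = 1/2
(v -> (u -> v)) <-> u = 1/2 <-> 1/2 = 1/2
v -> v = 1/2 -> 1/2 = 1/2
u -> (v -> v) = 1/2 -> 1/2 = 1/2
v -> v = 1/2 -> 1/2 = 1/2
u -> v = 1/2 -> 1/2 = 1/2
(v -> v) | (u -> v) = 1/2 | 1/2 = 1/2
u -> u = 1/2 -> 1/2 = 1/2
((v -> v) | (u -> v)) -> (u -> u) = 1/2 -> 1/2 = 1/2
(u -> (v -> v)) | (((v -> v) | (u -> v)) -> (u -> u)) = 1/2 | 1/2 = 1/2
((v -> (u -> v)) <-> u) -> ((u -> (v -> v)) | (((v -> v) | (u -> v)) -> (u -> u))) = 1/2 -> 1/2 = 1/2
No assignment yields a value below 1/2, so this is the minimum.

1/2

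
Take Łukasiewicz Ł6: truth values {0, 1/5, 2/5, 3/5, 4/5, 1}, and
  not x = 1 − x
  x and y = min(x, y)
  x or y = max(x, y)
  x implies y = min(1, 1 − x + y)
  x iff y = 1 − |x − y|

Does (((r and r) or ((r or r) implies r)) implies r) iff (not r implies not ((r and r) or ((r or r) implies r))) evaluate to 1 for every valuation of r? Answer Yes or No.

r = 0 ↦ 1
r = 1/5 ↦ 1
r = 2/5 ↦ 1
r = 3/5 ↦ 1
r = 4/5 ↦ 1
r = 1 ↦ 1
Every assignment gives a value ≥ 1.

Yes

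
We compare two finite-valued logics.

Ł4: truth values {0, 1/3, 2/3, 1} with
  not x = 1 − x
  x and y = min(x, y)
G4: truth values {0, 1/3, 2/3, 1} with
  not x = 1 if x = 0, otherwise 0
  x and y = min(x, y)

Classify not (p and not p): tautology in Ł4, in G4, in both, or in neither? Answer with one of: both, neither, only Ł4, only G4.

only G4

In Ł4: at p = 1/3 the value is 2/3 — not a tautology.
In G4: every assignment gives 1 — tautology.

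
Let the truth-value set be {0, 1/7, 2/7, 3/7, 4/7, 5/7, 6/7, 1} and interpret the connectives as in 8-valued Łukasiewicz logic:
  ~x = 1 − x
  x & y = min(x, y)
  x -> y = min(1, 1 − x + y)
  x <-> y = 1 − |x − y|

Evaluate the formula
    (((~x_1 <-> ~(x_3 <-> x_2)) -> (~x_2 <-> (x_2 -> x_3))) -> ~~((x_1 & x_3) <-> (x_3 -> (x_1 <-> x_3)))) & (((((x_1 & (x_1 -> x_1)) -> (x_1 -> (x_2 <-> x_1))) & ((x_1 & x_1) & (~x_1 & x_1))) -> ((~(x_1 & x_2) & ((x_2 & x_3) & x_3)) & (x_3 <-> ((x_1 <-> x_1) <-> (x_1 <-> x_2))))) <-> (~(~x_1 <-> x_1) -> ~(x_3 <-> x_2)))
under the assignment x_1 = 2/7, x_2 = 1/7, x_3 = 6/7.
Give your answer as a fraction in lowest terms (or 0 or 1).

~x_1 = ~2/7 = 5/7
x_3 <-> x_2 = 6/7 <-> 1/7 = 2/7
~(x_3 <-> x_2) = ~2/7 = 5/7
~x_1 <-> ~(x_3 <-> x_2) = 5/7 <-> 5/7 = 1
~x_2 = ~1/7 = 6/7
x_2 -> x_3 = 1/7 -> 6/7 = 1
~x_2 <-> (x_2 -> x_3) = 6/7 <-> 1 = 6/7
(~x_1 <-> ~(x_3 <-> x_2)) -> (~x_2 <-> (x_2 -> x_3)) = 1 -> 6/7 = 6/7
x_1 & x_3 = 2/7 & 6/7 = 2/7
x_1 <-> x_3 = 2/7 <-> 6/7 = 3/7
x_3 -> (x_1 <-> x_3) = 6/7 -> 3/7 = 4/7
(x_1 & x_3) <-> (x_3 -> (x_1 <-> x_3)) = 2/7 <-> 4/7 = 5/7
~((x_1 & x_3) <-> (x_3 -> (x_1 <-> x_3))) = ~5/7 = 2/7
~~((x_1 & x_3) <-> (x_3 -> (x_1 <-> x_3))) = ~2/7 = 5/7
((~x_1 <-> ~(x_3 <-> x_2)) -> (~x_2 <-> (x_2 -> x_3))) -> ~~((x_1 & x_3) <-> (x_3 -> (x_1 <-> x_3))) = 6/7 -> 5/7 = 6/7
x_1 -> x_1 = 2/7 -> 2/7 = 1
x_1 & (x_1 -> x_1) = 2/7 & 1 = 2/7
x_2 <-> x_1 = 1/7 <-> 2/7 = 6/7
x_1 -> (x_2 <-> x_1) = 2/7 -> 6/7 = 1
(x_1 & (x_1 -> x_1)) -> (x_1 -> (x_2 <-> x_1)) = 2/7 -> 1 = 1
x_1 & x_1 = 2/7 & 2/7 = 2/7
~x_1 = ~2/7 = 5/7
~x_1 & x_1 = 5/7 & 2/7 = 2/7
(x_1 & x_1) & (~x_1 & x_1) = 2/7 & 2/7 = 2/7
((x_1 & (x_1 -> x_1)) -> (x_1 -> (x_2 <-> x_1))) & ((x_1 & x_1) & (~x_1 & x_1)) = 1 & 2/7 = 2/7
x_1 & x_2 = 2/7 & 1/7 = 1/7
~(x_1 & x_2) = ~1/7 = 6/7
x_2 & x_3 = 1/7 & 6/7 = 1/7
(x_2 & x_3) & x_3 = 1/7 & 6/7 = 1/7
~(x_1 & x_2) & ((x_2 & x_3) & x_3) = 6/7 & 1/7 = 1/7
x_1 <-> x_1 = 2/7 <-> 2/7 = 1
x_1 <-> x_2 = 2/7 <-> 1/7 = 6/7
(x_1 <-> x_1) <-> (x_1 <-> x_2) = 1 <-> 6/7 = 6/7
x_3 <-> ((x_1 <-> x_1) <-> (x_1 <-> x_2)) = 6/7 <-> 6/7 = 1
(~(x_1 & x_2) & ((x_2 & x_3) & x_3)) & (x_3 <-> ((x_1 <-> x_1) <-> (x_1 <-> x_2))) = 1/7 & 1 = 1/7
(((x_1 & (x_1 -> x_1)) -> (x_1 -> (x_2 <-> x_1))) & ((x_1 & x_1) & (~x_1 & x_1))) -> ((~(x_1 & x_2) & ((x_2 & x_3) & x_3)) & (x_3 <-> ((x_1 <-> x_1) <-> (x_1 <-> x_2)))) = 2/7 -> 1/7 = 6/7
~x_1 = ~2/7 = 5/7
~x_1 <-> x_1 = 5/7 <-> 2/7 = 4/7
~(~x_1 <-> x_1) = ~4/7 = 3/7
x_3 <-> x_2 = 6/7 <-> 1/7 = 2/7
~(x_3 <-> x_2) = ~2/7 = 5/7
~(~x_1 <-> x_1) -> ~(x_3 <-> x_2) = 3/7 -> 5/7 = 1
((((x_1 & (x_1 -> x_1)) -> (x_1 -> (x_2 <-> x_1))) & ((x_1 & x_1) & (~x_1 & x_1))) -> ((~(x_1 & x_2) & ((x_2 & x_3) & x_3)) & (x_3 <-> ((x_1 <-> x_1) <-> (x_1 <-> x_2))))) <-> (~(~x_1 <-> x_1) -> ~(x_3 <-> x_2)) = 6/7 <-> 1 = 6/7
(((~x_1 <-> ~(x_3 <-> x_2)) -> (~x_2 <-> (x_2 -> x_3))) -> ~~((x_1 & x_3) <-> (x_3 -> (x_1 <-> x_3)))) & (((((x_1 & (x_1 -> x_1)) -> (x_1 -> (x_2 <-> x_1))) & ((x_1 & x_1) & (~x_1 & x_1))) -> ((~(x_1 & x_2) & ((x_2 & x_3) & x_3)) & (x_3 <-> ((x_1 <-> x_1) <-> (x_1 <-> x_2))))) <-> (~(~x_1 <-> x_1) -> ~(x_3 <-> x_2))) = 6/7 & 6/7 = 6/7

6/7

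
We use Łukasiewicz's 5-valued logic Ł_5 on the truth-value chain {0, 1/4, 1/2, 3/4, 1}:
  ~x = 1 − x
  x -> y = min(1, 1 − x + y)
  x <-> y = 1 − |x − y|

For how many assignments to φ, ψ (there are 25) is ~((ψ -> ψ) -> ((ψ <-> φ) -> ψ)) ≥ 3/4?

value 1: 1 assignment (counts)
value 3/4: 2 assignments (counts)
value 1/2: 4 assignments
value 1/4: 5 assignments
value 0: 13 assignments
So 3 of the 25 assignments meet the threshold.

3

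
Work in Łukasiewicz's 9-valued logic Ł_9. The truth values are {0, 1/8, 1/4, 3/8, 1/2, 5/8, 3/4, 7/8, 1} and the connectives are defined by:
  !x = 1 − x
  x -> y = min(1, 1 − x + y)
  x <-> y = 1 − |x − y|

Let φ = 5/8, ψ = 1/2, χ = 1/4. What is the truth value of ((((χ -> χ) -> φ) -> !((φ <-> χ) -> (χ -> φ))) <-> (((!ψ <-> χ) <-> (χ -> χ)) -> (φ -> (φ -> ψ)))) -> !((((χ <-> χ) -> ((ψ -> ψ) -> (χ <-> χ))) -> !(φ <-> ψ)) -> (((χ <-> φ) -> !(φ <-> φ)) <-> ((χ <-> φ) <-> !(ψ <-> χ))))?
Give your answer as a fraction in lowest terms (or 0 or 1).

5/8

χ -> χ = 1/4 -> 1/4 = 1
(χ -> χ) -> φ = 1 -> 5/8 = 5/8
φ <-> χ = 5/8 <-> 1/4 = 5/8
χ -> φ = 1/4 -> 5/8 = 1
(φ <-> χ) -> (χ -> φ) = 5/8 -> 1 = 1
!((φ <-> χ) -> (χ -> φ)) = !1 = 0
((χ -> χ) -> φ) -> !((φ <-> χ) -> (χ -> φ)) = 5/8 -> 0 = 3/8
!ψ = !1/2 = 1/2
!ψ <-> χ = 1/2 <-> 1/4 = 3/4
χ -> χ = 1/4 -> 1/4 = 1
(!ψ <-> χ) <-> (χ -> χ) = 3/4 <-> 1 = 3/4
φ -> ψ = 5/8 -> 1/2 = 7/8
φ -> (φ -> ψ) = 5/8 -> 7/8 = 1
((!ψ <-> χ) <-> (χ -> χ)) -> (φ -> (φ -> ψ)) = 3/4 -> 1 = 1
(((χ -> χ) -> φ) -> !((φ <-> χ) -> (χ -> φ))) <-> (((!ψ <-> χ) <-> (χ -> χ)) -> (φ -> (φ -> ψ))) = 3/8 <-> 1 = 3/8
χ <-> χ = 1/4 <-> 1/4 = 1
ψ -> ψ = 1/2 -> 1/2 = 1
χ <-> χ = 1/4 <-> 1/4 = 1
(ψ -> ψ) -> (χ <-> χ) = 1 -> 1 = 1
(χ <-> χ) -> ((ψ -> ψ) -> (χ <-> χ)) = 1 -> 1 = 1
φ <-> ψ = 5/8 <-> 1/2 = 7/8
!(φ <-> ψ) = !7/8 = 1/8
((χ <-> χ) -> ((ψ -> ψ) -> (χ <-> χ))) -> !(φ <-> ψ) = 1 -> 1/8 = 1/8
χ <-> φ = 1/4 <-> 5/8 = 5/8
φ <-> φ = 5/8 <-> 5/8 = 1
!(φ <-> φ) = !1 = 0
(χ <-> φ) -> !(φ <-> φ) = 5/8 -> 0 = 3/8
χ <-> φ = 1/4 <-> 5/8 = 5/8
ψ <-> χ = 1/2 <-> 1/4 = 3/4
!(ψ <-> χ) = !3/4 = 1/4
(χ <-> φ) <-> !(ψ <-> χ) = 5/8 <-> 1/4 = 5/8
((χ <-> φ) -> !(φ <-> φ)) <-> ((χ <-> φ) <-> !(ψ <-> χ)) = 3/8 <-> 5/8 = 3/4
(((χ <-> χ) -> ((ψ -> ψ) -> (χ <-> χ))) -> !(φ <-> ψ)) -> (((χ <-> φ) -> !(φ <-> φ)) <-> ((χ <-> φ) <-> !(ψ <-> χ))) = 1/8 -> 3/4 = 1
!((((χ <-> χ) -> ((ψ -> ψ) -> (χ <-> χ))) -> !(φ <-> ψ)) -> (((χ <-> φ) -> !(φ <-> φ)) <-> ((χ <-> φ) <-> !(ψ <-> χ)))) = !1 = 0
((((χ -> χ) -> φ) -> !((φ <-> χ) -> (χ -> φ))) <-> (((!ψ <-> χ) <-> (χ -> χ)) -> (φ -> (φ -> ψ)))) -> !((((χ <-> χ) -> ((ψ -> ψ) -> (χ <-> χ))) -> !(φ <-> ψ)) -> (((χ <-> φ) -> !(φ <-> φ)) <-> ((χ <-> φ) <-> !(ψ <-> χ)))) = 3/8 -> 0 = 5/8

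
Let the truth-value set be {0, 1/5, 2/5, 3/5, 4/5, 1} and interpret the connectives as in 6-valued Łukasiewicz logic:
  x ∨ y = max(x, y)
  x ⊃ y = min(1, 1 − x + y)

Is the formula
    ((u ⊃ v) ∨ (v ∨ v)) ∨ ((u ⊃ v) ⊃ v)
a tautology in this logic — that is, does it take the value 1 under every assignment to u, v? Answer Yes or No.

No

Counterexample: take u = 1/5, v = 0.
u ⊃ v = 1/5 ⊃ 0 = 4/5
v ∨ v = 0 ∨ 0 = 0
(u ⊃ v) ∨ (v ∨ v) = 4/5 ∨ 0 = 4/5
u ⊃ v = 1/5 ⊃ 0 = 4/5
(u ⊃ v) ⊃ v = 4/5 ⊃ 0 = 1/5
((u ⊃ v) ∨ (v ∨ v)) ∨ ((u ⊃ v) ⊃ v) = 4/5 ∨ 1/5 = 4/5
This gives 4/5 ≠ 1.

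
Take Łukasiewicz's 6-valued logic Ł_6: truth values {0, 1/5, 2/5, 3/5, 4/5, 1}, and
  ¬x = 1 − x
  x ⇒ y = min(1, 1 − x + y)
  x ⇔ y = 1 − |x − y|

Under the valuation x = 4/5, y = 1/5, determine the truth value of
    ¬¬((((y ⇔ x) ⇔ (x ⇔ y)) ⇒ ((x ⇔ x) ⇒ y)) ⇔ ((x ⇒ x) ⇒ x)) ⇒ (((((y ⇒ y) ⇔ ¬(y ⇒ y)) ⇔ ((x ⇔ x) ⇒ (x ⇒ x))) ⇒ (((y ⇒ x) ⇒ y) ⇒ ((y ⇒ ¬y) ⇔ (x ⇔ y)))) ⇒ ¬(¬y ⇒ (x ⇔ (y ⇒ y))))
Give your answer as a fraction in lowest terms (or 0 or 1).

3/5

y ⇔ x = 1/5 ⇔ 4/5 = 2/5
x ⇔ y = 4/5 ⇔ 1/5 = 2/5
(y ⇔ x) ⇔ (x ⇔ y) = 2/5 ⇔ 2/5 = 1
x ⇔ x = 4/5 ⇔ 4/5 = 1
(x ⇔ x) ⇒ y = 1 ⇒ 1/5 = 1/5
((y ⇔ x) ⇔ (x ⇔ y)) ⇒ ((x ⇔ x) ⇒ y) = 1 ⇒ 1/5 = 1/5
x ⇒ x = 4/5 ⇒ 4/5 = 1
(x ⇒ x) ⇒ x = 1 ⇒ 4/5 = 4/5
(((y ⇔ x) ⇔ (x ⇔ y)) ⇒ ((x ⇔ x) ⇒ y)) ⇔ ((x ⇒ x) ⇒ x) = 1/5 ⇔ 4/5 = 2/5
¬((((y ⇔ x) ⇔ (x ⇔ y)) ⇒ ((x ⇔ x) ⇒ y)) ⇔ ((x ⇒ x) ⇒ x)) = ¬2/5 = 3/5
¬¬((((y ⇔ x) ⇔ (x ⇔ y)) ⇒ ((x ⇔ x) ⇒ y)) ⇔ ((x ⇒ x) ⇒ x)) = ¬3/5 = 2/5
y ⇒ y = 1/5 ⇒ 1/5 = 1
y ⇒ y = 1/5 ⇒ 1/5 = 1
¬(y ⇒ y) = ¬1 = 0
(y ⇒ y) ⇔ ¬(y ⇒ y) = 1 ⇔ 0 = 0
x ⇔ x = 4/5 ⇔ 4/5 = 1
x ⇒ x = 4/5 ⇒ 4/5 = 1
(x ⇔ x) ⇒ (x ⇒ x) = 1 ⇒ 1 = 1
((y ⇒ y) ⇔ ¬(y ⇒ y)) ⇔ ((x ⇔ x) ⇒ (x ⇒ x)) = 0 ⇔ 1 = 0
y ⇒ x = 1/5 ⇒ 4/5 = 1
(y ⇒ x) ⇒ y = 1 ⇒ 1/5 = 1/5
¬y = ¬1/5 = 4/5
y ⇒ ¬y = 1/5 ⇒ 4/5 = 1
x ⇔ y = 4/5 ⇔ 1/5 = 2/5
(y ⇒ ¬y) ⇔ (x ⇔ y) = 1 ⇔ 2/5 = 2/5
((y ⇒ x) ⇒ y) ⇒ ((y ⇒ ¬y) ⇔ (x ⇔ y)) = 1/5 ⇒ 2/5 = 1
(((y ⇒ y) ⇔ ¬(y ⇒ y)) ⇔ ((x ⇔ x) ⇒ (x ⇒ x))) ⇒ (((y ⇒ x) ⇒ y) ⇒ ((y ⇒ ¬y) ⇔ (x ⇔ y))) = 0 ⇒ 1 = 1
¬y = ¬1/5 = 4/5
y ⇒ y = 1/5 ⇒ 1/5 = 1
x ⇔ (y ⇒ y) = 4/5 ⇔ 1 = 4/5
¬y ⇒ (x ⇔ (y ⇒ y)) = 4/5 ⇒ 4/5 = 1
¬(¬y ⇒ (x ⇔ (y ⇒ y))) = ¬1 = 0
((((y ⇒ y) ⇔ ¬(y ⇒ y)) ⇔ ((x ⇔ x) ⇒ (x ⇒ x))) ⇒ (((y ⇒ x) ⇒ y) ⇒ ((y ⇒ ¬y) ⇔ (x ⇔ y)))) ⇒ ¬(¬y ⇒ (x ⇔ (y ⇒ y))) = 1 ⇒ 0 = 0
¬¬((((y ⇔ x) ⇔ (x ⇔ y)) ⇒ ((x ⇔ x) ⇒ y)) ⇔ ((x ⇒ x) ⇒ x)) ⇒ (((((y ⇒ y) ⇔ ¬(y ⇒ y)) ⇔ ((x ⇔ x) ⇒ (x ⇒ x))) ⇒ (((y ⇒ x) ⇒ y) ⇒ ((y ⇒ ¬y) ⇔ (x ⇔ y)))) ⇒ ¬(¬y ⇒ (x ⇔ (y ⇒ y)))) = 2/5 ⇒ 0 = 3/5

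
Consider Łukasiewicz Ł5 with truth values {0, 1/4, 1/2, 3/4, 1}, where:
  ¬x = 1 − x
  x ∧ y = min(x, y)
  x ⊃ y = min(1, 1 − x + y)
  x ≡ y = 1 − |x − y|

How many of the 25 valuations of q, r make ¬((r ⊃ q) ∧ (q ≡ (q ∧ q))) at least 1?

value 1: 1 assignment (counts)
value 3/4: 2 assignments
value 1/2: 3 assignments
value 1/4: 4 assignments
value 0: 15 assignments
So 1 of the 25 assignments meets the threshold.

1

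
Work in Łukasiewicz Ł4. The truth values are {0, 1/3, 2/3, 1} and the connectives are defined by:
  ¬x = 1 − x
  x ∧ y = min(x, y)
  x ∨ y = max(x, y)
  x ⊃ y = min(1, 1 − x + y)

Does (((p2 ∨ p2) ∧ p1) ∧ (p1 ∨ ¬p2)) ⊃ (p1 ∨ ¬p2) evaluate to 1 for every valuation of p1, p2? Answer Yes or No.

Yes

p1 = 0, p2 = 0 ↦ 1
p1 = 0, p2 = 1/3 ↦ 1
p1 = 0, p2 = 2/3 ↦ 1
p1 = 0, p2 = 1 ↦ 1
p1 = 1/3, p2 = 0 ↦ 1
p1 = 1/3, p2 = 1/3 ↦ 1
p1 = 1/3, p2 = 2/3 ↦ 1
p1 = 1/3, p2 = 1 ↦ 1
p1 = 2/3, p2 = 0 ↦ 1
p1 = 2/3, p2 = 1/3 ↦ 1
p1 = 2/3, p2 = 2/3 ↦ 1
p1 = 2/3, p2 = 1 ↦ 1
p1 = 1, p2 = 0 ↦ 1
p1 = 1, p2 = 1/3 ↦ 1
p1 = 1, p2 = 2/3 ↦ 1
p1 = 1, p2 = 1 ↦ 1
Every assignment gives a value ≥ 1.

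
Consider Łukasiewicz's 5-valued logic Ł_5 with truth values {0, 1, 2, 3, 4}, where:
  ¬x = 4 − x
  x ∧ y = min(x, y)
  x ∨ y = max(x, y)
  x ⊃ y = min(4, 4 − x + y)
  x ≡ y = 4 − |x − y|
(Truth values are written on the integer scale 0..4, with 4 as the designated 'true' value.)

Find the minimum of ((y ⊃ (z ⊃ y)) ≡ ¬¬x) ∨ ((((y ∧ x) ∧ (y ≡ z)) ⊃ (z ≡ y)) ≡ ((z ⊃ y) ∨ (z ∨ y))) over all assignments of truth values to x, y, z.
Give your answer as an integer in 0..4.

Take x = 0, y = 0, z = 2:
z ⊃ y = 2 ⊃ 0 = 2
y ⊃ (z ⊃ y) = 0 ⊃ 2 = 4
¬x = ¬0 = 4
¬¬x = ¬4 = 0
(y ⊃ (z ⊃ y)) ≡ ¬¬x = 4 ≡ 0 = 0
y ∧ x = 0 ∧ 0 = 0
y ≡ z = 0 ≡ 2 = 2
(y ∧ x) ∧ (y ≡ z) = 0 ∧ 2 = 0
z ≡ y = 2 ≡ 0 = 2
((y ∧ x) ∧ (y ≡ z)) ⊃ (z ≡ y) = 0 ⊃ 2 = 4
z ⊃ y = 2 ⊃ 0 = 2
z ∨ y = 2 ∨ 0 = 2
(z ⊃ y) ∨ (z ∨ y) = 2 ∨ 2 = 2
(((y ∧ x) ∧ (y ≡ z)) ⊃ (z ≡ y)) ≡ ((z ⊃ y) ∨ (z ∨ y)) = 4 ≡ 2 = 2
((y ⊃ (z ⊃ y)) ≡ ¬¬x) ∨ ((((y ∧ x) ∧ (y ≡ z)) ⊃ (z ≡ y)) ≡ ((z ⊃ y) ∨ (z ∨ y))) = 0 ∨ 2 = 2
No assignment yields a value below 2, so this is the minimum.

2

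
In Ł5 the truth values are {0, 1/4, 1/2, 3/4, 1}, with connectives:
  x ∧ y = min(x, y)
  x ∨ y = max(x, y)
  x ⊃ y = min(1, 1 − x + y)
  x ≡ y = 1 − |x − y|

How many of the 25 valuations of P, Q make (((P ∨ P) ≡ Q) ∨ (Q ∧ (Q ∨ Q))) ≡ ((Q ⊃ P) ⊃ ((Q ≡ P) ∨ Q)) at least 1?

value 1: 19 assignments (counts)
value 3/4: 5 assignments
value 1/2: 1 assignment
So 19 of the 25 assignments meet the threshold.

19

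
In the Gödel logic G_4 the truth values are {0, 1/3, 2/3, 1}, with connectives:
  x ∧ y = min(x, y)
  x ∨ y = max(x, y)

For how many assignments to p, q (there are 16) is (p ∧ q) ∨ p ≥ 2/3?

p = 0, q = 0 ↦ 0  <
p = 0, q = 1/3 ↦ 0  <
p = 0, q = 2/3 ↦ 0  <
p = 0, q = 1 ↦ 0  <
p = 1/3, q = 0 ↦ 1/3  <
p = 1/3, q = 1/3 ↦ 1/3  <
p = 1/3, q = 2/3 ↦ 1/3  <
p = 1/3, q = 1 ↦ 1/3  <
p = 2/3, q = 0 ↦ 2/3  ≥
p = 2/3, q = 1/3 ↦ 2/3  ≥
p = 2/3, q = 2/3 ↦ 2/3  ≥
p = 2/3, q = 1 ↦ 2/3  ≥
p = 1, q = 0 ↦ 1  ≥
p = 1, q = 1/3 ↦ 1  ≥
p = 1, q = 2/3 ↦ 1  ≥
p = 1, q = 1 ↦ 1  ≥
So 8 of the 16 assignments meet the threshold.

8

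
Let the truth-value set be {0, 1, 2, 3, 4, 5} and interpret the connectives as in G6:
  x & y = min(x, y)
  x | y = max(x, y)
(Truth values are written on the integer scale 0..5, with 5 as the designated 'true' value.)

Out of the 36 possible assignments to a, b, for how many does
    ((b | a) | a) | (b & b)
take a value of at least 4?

20

value 5: 11 assignments (counts)
value 4: 9 assignments (counts)
value 3: 7 assignments
value 2: 5 assignments
value 1: 3 assignments
value 0: 1 assignment
So 20 of the 36 assignments meet the threshold.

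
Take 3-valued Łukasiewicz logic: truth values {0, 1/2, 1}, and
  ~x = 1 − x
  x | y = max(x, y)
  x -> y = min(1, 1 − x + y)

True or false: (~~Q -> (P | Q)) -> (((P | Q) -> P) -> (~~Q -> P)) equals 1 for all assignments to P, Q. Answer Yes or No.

P = 0, Q = 0 ↦ 1
P = 0, Q = 1/2 ↦ 1
P = 0, Q = 1 ↦ 1
P = 1/2, Q = 0 ↦ 1
P = 1/2, Q = 1/2 ↦ 1
P = 1/2, Q = 1 ↦ 1
P = 1, Q = 0 ↦ 1
P = 1, Q = 1/2 ↦ 1
P = 1, Q = 1 ↦ 1
Every assignment gives a value ≥ 1.

Yes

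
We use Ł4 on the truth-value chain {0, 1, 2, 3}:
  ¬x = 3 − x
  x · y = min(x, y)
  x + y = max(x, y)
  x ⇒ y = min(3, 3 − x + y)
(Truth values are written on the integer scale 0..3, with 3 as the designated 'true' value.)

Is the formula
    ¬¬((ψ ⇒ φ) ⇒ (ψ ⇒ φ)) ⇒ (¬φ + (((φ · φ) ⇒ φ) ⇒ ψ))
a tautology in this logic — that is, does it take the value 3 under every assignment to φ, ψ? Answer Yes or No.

Counterexample: take φ = 1, ψ = 0.
ψ ⇒ φ = 0 ⇒ 1 = 3
ψ ⇒ φ = 0 ⇒ 1 = 3
(ψ ⇒ φ) ⇒ (ψ ⇒ φ) = 3 ⇒ 3 = 3
¬((ψ ⇒ φ) ⇒ (ψ ⇒ φ)) = ¬3 = 0
¬¬((ψ ⇒ φ) ⇒ (ψ ⇒ φ)) = ¬0 = 3
¬φ = ¬1 = 2
φ · φ = 1 · 1 = 1
(φ · φ) ⇒ φ = 1 ⇒ 1 = 3
((φ · φ) ⇒ φ) ⇒ ψ = 3 ⇒ 0 = 0
¬φ + (((φ · φ) ⇒ φ) ⇒ ψ) = 2 + 0 = 2
¬¬((ψ ⇒ φ) ⇒ (ψ ⇒ φ)) ⇒ (¬φ + (((φ · φ) ⇒ φ) ⇒ ψ)) = 3 ⇒ 2 = 2
This gives 2 ≠ 3.

No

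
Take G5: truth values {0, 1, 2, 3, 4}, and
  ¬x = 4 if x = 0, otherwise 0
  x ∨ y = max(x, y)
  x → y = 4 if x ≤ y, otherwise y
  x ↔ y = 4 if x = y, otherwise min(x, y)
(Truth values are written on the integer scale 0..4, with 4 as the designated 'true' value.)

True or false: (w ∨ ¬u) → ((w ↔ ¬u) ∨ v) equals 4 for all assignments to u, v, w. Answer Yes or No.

Counterexample: take u = 0, v = 0, w = 0.
¬u = ¬0 = 4
w ∨ ¬u = 0 ∨ 4 = 4
¬u = ¬0 = 4
w ↔ ¬u = 0 ↔ 4 = 0
(w ↔ ¬u) ∨ v = 0 ∨ 0 = 0
(w ∨ ¬u) → ((w ↔ ¬u) ∨ v) = 4 → 0 = 0
This gives 0 ≠ 4.

No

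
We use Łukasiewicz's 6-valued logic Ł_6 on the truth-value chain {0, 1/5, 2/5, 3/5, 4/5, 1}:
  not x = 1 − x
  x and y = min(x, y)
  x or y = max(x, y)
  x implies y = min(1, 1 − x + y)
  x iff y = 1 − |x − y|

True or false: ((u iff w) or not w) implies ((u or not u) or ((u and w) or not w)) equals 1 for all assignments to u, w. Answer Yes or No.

No

Counterexample: take u = 1/5, w = 1/5.
u iff w = 1/5 iff 1/5 = 1
not w = not 1/5 = 4/5
(u iff w) or not w = 1 or 4/5 = 1
not u = not 1/5 = 4/5
u or not u = 1/5 or 4/5 = 4/5
u and w = 1/5 and 1/5 = 1/5
not w = not 1/5 = 4/5
(u and w) or not w = 1/5 or 4/5 = 4/5
(u or not u) or ((u and w) or not w) = 4/5 or 4/5 = 4/5
((u iff w) or not w) implies ((u or not u) or ((u and w) or not w)) = 1 implies 4/5 = 4/5
This gives 4/5 ≠ 1.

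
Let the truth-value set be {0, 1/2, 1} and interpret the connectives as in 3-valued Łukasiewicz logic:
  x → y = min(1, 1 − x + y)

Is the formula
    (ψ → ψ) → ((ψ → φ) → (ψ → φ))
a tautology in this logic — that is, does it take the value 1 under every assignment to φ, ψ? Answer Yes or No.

Yes

φ = 0, ψ = 0 ↦ 1
φ = 0, ψ = 1/2 ↦ 1
φ = 0, ψ = 1 ↦ 1
φ = 1/2, ψ = 0 ↦ 1
φ = 1/2, ψ = 1/2 ↦ 1
φ = 1/2, ψ = 1 ↦ 1
φ = 1, ψ = 0 ↦ 1
φ = 1, ψ = 1/2 ↦ 1
φ = 1, ψ = 1 ↦ 1
Every assignment gives a value ≥ 1.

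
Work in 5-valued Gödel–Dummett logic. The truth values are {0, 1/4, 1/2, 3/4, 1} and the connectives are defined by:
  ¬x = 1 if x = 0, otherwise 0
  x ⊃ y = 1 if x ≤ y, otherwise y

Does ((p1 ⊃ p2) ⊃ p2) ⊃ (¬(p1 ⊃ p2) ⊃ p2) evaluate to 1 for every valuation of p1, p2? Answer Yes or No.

No

Counterexample: take p1 = 1/4, p2 = 0.
p1 ⊃ p2 = 1/4 ⊃ 0 = 0
(p1 ⊃ p2) ⊃ p2 = 0 ⊃ 0 = 1
p1 ⊃ p2 = 1/4 ⊃ 0 = 0
¬(p1 ⊃ p2) = ¬0 = 1
¬(p1 ⊃ p2) ⊃ p2 = 1 ⊃ 0 = 0
((p1 ⊃ p2) ⊃ p2) ⊃ (¬(p1 ⊃ p2) ⊃ p2) = 1 ⊃ 0 = 0
This gives 0 ≠ 1.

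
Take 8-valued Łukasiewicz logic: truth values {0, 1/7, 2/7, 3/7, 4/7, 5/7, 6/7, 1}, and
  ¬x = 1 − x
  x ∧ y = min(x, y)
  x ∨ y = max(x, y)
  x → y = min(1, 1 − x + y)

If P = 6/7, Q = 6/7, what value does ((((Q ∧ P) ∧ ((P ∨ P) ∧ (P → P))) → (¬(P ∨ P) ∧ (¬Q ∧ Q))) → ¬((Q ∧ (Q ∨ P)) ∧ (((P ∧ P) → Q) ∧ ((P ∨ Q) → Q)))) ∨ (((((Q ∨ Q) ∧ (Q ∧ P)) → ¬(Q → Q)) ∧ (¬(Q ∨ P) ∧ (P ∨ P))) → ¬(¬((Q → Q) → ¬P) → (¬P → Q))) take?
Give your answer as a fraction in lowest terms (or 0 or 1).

Q ∧ P = 6/7 ∧ 6/7 = 6/7
P ∨ P = 6/7 ∨ 6/7 = 6/7
P → P = 6/7 → 6/7 = 1
(P ∨ P) ∧ (P → P) = 6/7 ∧ 1 = 6/7
(Q ∧ P) ∧ ((P ∨ P) ∧ (P → P)) = 6/7 ∧ 6/7 = 6/7
P ∨ P = 6/7 ∨ 6/7 = 6/7
¬(P ∨ P) = ¬6/7 = 1/7
¬Q = ¬6/7 = 1/7
¬Q ∧ Q = 1/7 ∧ 6/7 = 1/7
¬(P ∨ P) ∧ (¬Q ∧ Q) = 1/7 ∧ 1/7 = 1/7
((Q ∧ P) ∧ ((P ∨ P) ∧ (P → P))) → (¬(P ∨ P) ∧ (¬Q ∧ Q)) = 6/7 → 1/7 = 2/7
Q ∨ P = 6/7 ∨ 6/7 = 6/7
Q ∧ (Q ∨ P) = 6/7 ∧ 6/7 = 6/7
P ∧ P = 6/7 ∧ 6/7 = 6/7
(P ∧ P) → Q = 6/7 → 6/7 = 1
P ∨ Q = 6/7 ∨ 6/7 = 6/7
(P ∨ Q) → Q = 6/7 → 6/7 = 1
((P ∧ P) → Q) ∧ ((P ∨ Q) → Q) = 1 ∧ 1 = 1
(Q ∧ (Q ∨ P)) ∧ (((P ∧ P) → Q) ∧ ((P ∨ Q) → Q)) = 6/7 ∧ 1 = 6/7
¬((Q ∧ (Q ∨ P)) ∧ (((P ∧ P) → Q) ∧ ((P ∨ Q) → Q))) = ¬6/7 = 1/7
(((Q ∧ P) ∧ ((P ∨ P) ∧ (P → P))) → (¬(P ∨ P) ∧ (¬Q ∧ Q))) → ¬((Q ∧ (Q ∨ P)) ∧ (((P ∧ P) → Q) ∧ ((P ∨ Q) → Q))) = 2/7 → 1/7 = 6/7
Q ∨ Q = 6/7 ∨ 6/7 = 6/7
Q ∧ P = 6/7 ∧ 6/7 = 6/7
(Q ∨ Q) ∧ (Q ∧ P) = 6/7 ∧ 6/7 = 6/7
Q → Q = 6/7 → 6/7 = 1
¬(Q → Q) = ¬1 = 0
((Q ∨ Q) ∧ (Q ∧ P)) → ¬(Q → Q) = 6/7 → 0 = 1/7
Q ∨ P = 6/7 ∨ 6/7 = 6/7
¬(Q ∨ P) = ¬6/7 = 1/7
P ∨ P = 6/7 ∨ 6/7 = 6/7
¬(Q ∨ P) ∧ (P ∨ P) = 1/7 ∧ 6/7 = 1/7
(((Q ∨ Q) ∧ (Q ∧ P)) → ¬(Q → Q)) ∧ (¬(Q ∨ P) ∧ (P ∨ P)) = 1/7 ∧ 1/7 = 1/7
Q → Q = 6/7 → 6/7 = 1
¬P = ¬6/7 = 1/7
(Q → Q) → ¬P = 1 → 1/7 = 1/7
¬((Q → Q) → ¬P) = ¬1/7 = 6/7
¬P = ¬6/7 = 1/7
¬P → Q = 1/7 → 6/7 = 1
¬((Q → Q) → ¬P) → (¬P → Q) = 6/7 → 1 = 1
¬(¬((Q → Q) → ¬P) → (¬P → Q)) = ¬1 = 0
((((Q ∨ Q) ∧ (Q ∧ P)) → ¬(Q → Q)) ∧ (¬(Q ∨ P) ∧ (P ∨ P))) → ¬(¬((Q → Q) → ¬P) → (¬P → Q)) = 1/7 → 0 = 6/7
((((Q ∧ P) ∧ ((P ∨ P) ∧ (P → P))) → (¬(P ∨ P) ∧ (¬Q ∧ Q))) → ¬((Q ∧ (Q ∨ P)) ∧ (((P ∧ P) → Q) ∧ ((P ∨ Q) → Q)))) ∨ (((((Q ∨ Q) ∧ (Q ∧ P)) → ¬(Q → Q)) ∧ (¬(Q ∨ P) ∧ (P ∨ P))) → ¬(¬((Q → Q) → ¬P) → (¬P → Q))) = 6/7 ∨ 6/7 = 6/7

6/7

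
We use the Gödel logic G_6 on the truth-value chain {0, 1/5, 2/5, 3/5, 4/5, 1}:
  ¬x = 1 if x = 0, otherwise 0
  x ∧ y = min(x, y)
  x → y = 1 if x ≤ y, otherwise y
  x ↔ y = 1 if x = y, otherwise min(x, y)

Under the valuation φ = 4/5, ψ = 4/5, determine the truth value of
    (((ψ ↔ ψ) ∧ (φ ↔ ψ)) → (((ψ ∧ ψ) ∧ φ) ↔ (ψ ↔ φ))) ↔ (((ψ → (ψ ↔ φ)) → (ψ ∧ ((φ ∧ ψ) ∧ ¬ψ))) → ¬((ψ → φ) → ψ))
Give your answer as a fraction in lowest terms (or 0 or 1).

ψ ↔ ψ = 4/5 ↔ 4/5 = 1
φ ↔ ψ = 4/5 ↔ 4/5 = 1
(ψ ↔ ψ) ∧ (φ ↔ ψ) = 1 ∧ 1 = 1
ψ ∧ ψ = 4/5 ∧ 4/5 = 4/5
(ψ ∧ ψ) ∧ φ = 4/5 ∧ 4/5 = 4/5
ψ ↔ φ = 4/5 ↔ 4/5 = 1
((ψ ∧ ψ) ∧ φ) ↔ (ψ ↔ φ) = 4/5 ↔ 1 = 4/5
((ψ ↔ ψ) ∧ (φ ↔ ψ)) → (((ψ ∧ ψ) ∧ φ) ↔ (ψ ↔ φ)) = 1 → 4/5 = 4/5
ψ ↔ φ = 4/5 ↔ 4/5 = 1
ψ → (ψ ↔ φ) = 4/5 → 1 = 1
φ ∧ ψ = 4/5 ∧ 4/5 = 4/5
¬ψ = ¬4/5 = 0
(φ ∧ ψ) ∧ ¬ψ = 4/5 ∧ 0 = 0
ψ ∧ ((φ ∧ ψ) ∧ ¬ψ) = 4/5 ∧ 0 = 0
(ψ → (ψ ↔ φ)) → (ψ ∧ ((φ ∧ ψ) ∧ ¬ψ)) = 1 → 0 = 0
ψ → φ = 4/5 → 4/5 = 1
(ψ → φ) → ψ = 1 → 4/5 = 4/5
¬((ψ → φ) → ψ) = ¬4/5 = 0
((ψ → (ψ ↔ φ)) → (ψ ∧ ((φ ∧ ψ) ∧ ¬ψ))) → ¬((ψ → φ) → ψ) = 0 → 0 = 1
(((ψ ↔ ψ) ∧ (φ ↔ ψ)) → (((ψ ∧ ψ) ∧ φ) ↔ (ψ ↔ φ))) ↔ (((ψ → (ψ ↔ φ)) → (ψ ∧ ((φ ∧ ψ) ∧ ¬ψ))) → ¬((ψ → φ) → ψ)) = 4/5 ↔ 1 = 4/5

4/5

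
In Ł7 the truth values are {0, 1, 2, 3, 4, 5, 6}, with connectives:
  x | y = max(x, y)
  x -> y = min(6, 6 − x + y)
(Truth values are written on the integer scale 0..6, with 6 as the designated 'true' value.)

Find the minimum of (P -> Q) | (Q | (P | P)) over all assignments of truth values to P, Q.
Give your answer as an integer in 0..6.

3

Take P = 3, Q = 0:
P -> Q = 3 -> 0 = 3
P | P = 3 | 3 = 3
Q | (P | P) = 0 | 3 = 3
(P -> Q) | (Q | (P | P)) = 3 | 3 = 3
No assignment yields a value below 3, so this is the minimum.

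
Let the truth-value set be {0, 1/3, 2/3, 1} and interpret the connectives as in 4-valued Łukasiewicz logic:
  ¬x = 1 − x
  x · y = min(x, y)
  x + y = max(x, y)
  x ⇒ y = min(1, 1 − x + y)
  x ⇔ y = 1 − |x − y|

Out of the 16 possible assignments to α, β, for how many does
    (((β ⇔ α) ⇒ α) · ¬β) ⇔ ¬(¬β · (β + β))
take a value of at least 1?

4

α = 0, β = 0 ↦ 0  <
α = 0, β = 1/3 ↦ 2/3  <
α = 0, β = 2/3 ↦ 2/3  <
α = 0, β = 1 ↦ 0  <
α = 1/3, β = 0 ↦ 2/3  <
α = 1/3, β = 1/3 ↦ 2/3  <
α = 1/3, β = 2/3 ↦ 2/3  <
α = 1/3, β = 1 ↦ 0  <
α = 2/3, β = 0 ↦ 1  ≥
α = 2/3, β = 1/3 ↦ 1  ≥
α = 2/3, β = 2/3 ↦ 2/3  <
α = 2/3, β = 1 ↦ 0  <
α = 1, β = 0 ↦ 1  ≥
α = 1, β = 1/3 ↦ 1  ≥
α = 1, β = 2/3 ↦ 2/3  <
α = 1, β = 1 ↦ 0  <
So 4 of the 16 assignments meet the threshold.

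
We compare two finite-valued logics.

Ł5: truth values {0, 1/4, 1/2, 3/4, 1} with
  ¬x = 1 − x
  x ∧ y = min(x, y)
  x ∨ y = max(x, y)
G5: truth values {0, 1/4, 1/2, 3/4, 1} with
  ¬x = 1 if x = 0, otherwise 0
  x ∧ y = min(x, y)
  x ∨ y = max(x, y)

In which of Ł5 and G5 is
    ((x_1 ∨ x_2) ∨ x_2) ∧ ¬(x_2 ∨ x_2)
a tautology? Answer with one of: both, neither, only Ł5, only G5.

In Ł5: at x_1 = 0, x_2 = 0 the value is 0 — not a tautology.
In G5: at x_1 = 0, x_2 = 0 the value is 0 — not a tautology.

neither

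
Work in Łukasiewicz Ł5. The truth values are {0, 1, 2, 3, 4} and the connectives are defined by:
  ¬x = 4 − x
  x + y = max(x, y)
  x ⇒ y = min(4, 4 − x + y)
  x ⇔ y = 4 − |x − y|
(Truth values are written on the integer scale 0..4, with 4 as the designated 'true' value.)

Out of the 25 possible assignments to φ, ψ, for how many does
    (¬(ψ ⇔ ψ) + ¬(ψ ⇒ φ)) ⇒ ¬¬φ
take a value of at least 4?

value 4: 19 assignments (counts)
value 3: 2 assignments
value 2: 2 assignments
value 1: 1 assignment
value 0: 1 assignment
So 19 of the 25 assignments meet the threshold.

19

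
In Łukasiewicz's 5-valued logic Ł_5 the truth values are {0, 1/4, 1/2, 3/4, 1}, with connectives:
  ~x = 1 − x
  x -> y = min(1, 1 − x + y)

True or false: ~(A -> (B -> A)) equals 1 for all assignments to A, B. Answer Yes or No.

Counterexample: take A = 0, B = 0.
B -> A = 0 -> 0 = 1
A -> (B -> A) = 0 -> 1 = 1
~(A -> (B -> A)) = ~1 = 0
This gives 0 ≠ 1.

No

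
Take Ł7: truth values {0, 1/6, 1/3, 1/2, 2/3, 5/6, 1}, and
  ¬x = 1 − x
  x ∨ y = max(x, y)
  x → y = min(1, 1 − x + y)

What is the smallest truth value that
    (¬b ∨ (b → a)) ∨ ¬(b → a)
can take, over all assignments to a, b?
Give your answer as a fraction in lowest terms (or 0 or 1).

1/2

Take a = 0, b = 1/2:
¬b = ¬1/2 = 1/2
b → a = 1/2 → 0 = 1/2
¬b ∨ (b → a) = 1/2 ∨ 1/2 = 1/2
b → a = 1/2 → 0 = 1/2
¬(b → a) = ¬1/2 = 1/2
(¬b ∨ (b → a)) ∨ ¬(b → a) = 1/2 ∨ 1/2 = 1/2
No assignment yields a value below 1/2, so this is the minimum.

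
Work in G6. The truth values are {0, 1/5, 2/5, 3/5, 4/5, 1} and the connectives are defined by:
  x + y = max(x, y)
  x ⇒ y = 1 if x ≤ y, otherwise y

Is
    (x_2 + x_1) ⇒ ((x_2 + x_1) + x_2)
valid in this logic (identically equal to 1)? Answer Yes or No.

At x_1 = 3/5, x_2 = 1/5, for instance:
x_2 + x_1 = 1/5 + 3/5 = 3/5
(x_2 + x_1) + x_2 = 3/5 + 1/5 = 3/5
(x_2 + x_1) ⇒ ((x_2 + x_1) + x_2) = 3/5 ⇒ 3/5 = 1
and checking the remaining 35 assignments likewise gives ≥ 1 in every case.

Yes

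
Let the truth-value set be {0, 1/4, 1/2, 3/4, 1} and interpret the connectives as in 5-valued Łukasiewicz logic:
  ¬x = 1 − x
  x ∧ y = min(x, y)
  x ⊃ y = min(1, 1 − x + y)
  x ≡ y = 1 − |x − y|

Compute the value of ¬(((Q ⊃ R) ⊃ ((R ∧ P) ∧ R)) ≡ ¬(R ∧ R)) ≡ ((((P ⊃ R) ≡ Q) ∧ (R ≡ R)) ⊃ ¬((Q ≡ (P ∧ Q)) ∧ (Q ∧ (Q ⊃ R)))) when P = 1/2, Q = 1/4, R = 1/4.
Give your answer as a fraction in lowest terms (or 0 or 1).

1/2

Q ⊃ R = 1/4 ⊃ 1/4 = 1
R ∧ P = 1/4 ∧ 1/2 = 1/4
(R ∧ P) ∧ R = 1/4 ∧ 1/4 = 1/4
(Q ⊃ R) ⊃ ((R ∧ P) ∧ R) = 1 ⊃ 1/4 = 1/4
R ∧ R = 1/4 ∧ 1/4 = 1/4
¬(R ∧ R) = ¬1/4 = 3/4
((Q ⊃ R) ⊃ ((R ∧ P) ∧ R)) ≡ ¬(R ∧ R) = 1/4 ≡ 3/4 = 1/2
¬(((Q ⊃ R) ⊃ ((R ∧ P) ∧ R)) ≡ ¬(R ∧ R)) = ¬1/2 = 1/2
P ⊃ R = 1/2 ⊃ 1/4 = 3/4
(P ⊃ R) ≡ Q = 3/4 ≡ 1/4 = 1/2
R ≡ R = 1/4 ≡ 1/4 = 1
((P ⊃ R) ≡ Q) ∧ (R ≡ R) = 1/2 ∧ 1 = 1/2
P ∧ Q = 1/2 ∧ 1/4 = 1/4
Q ≡ (P ∧ Q) = 1/4 ≡ 1/4 = 1
Q ⊃ R = 1/4 ⊃ 1/4 = 1
Q ∧ (Q ⊃ R) = 1/4 ∧ 1 = 1/4
(Q ≡ (P ∧ Q)) ∧ (Q ∧ (Q ⊃ R)) = 1 ∧ 1/4 = 1/4
¬((Q ≡ (P ∧ Q)) ∧ (Q ∧ (Q ⊃ R))) = ¬1/4 = 3/4
(((P ⊃ R) ≡ Q) ∧ (R ≡ R)) ⊃ ¬((Q ≡ (P ∧ Q)) ∧ (Q ∧ (Q ⊃ R))) = 1/2 ⊃ 3/4 = 1
¬(((Q ⊃ R) ⊃ ((R ∧ P) ∧ R)) ≡ ¬(R ∧ R)) ≡ ((((P ⊃ R) ≡ Q) ∧ (R ≡ R)) ⊃ ¬((Q ≡ (P ∧ Q)) ∧ (Q ∧ (Q ⊃ R)))) = 1/2 ≡ 1 = 1/2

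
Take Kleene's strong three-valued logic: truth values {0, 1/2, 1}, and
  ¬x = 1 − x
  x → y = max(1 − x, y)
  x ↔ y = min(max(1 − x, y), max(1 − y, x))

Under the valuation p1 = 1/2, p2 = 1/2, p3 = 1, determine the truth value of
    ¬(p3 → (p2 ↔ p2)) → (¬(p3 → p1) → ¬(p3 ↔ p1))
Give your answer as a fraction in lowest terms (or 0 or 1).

1/2

p2 ↔ p2 = 1/2 ↔ 1/2 = 1/2
p3 → (p2 ↔ p2) = 1 → 1/2 = 1/2
¬(p3 → (p2 ↔ p2)) = ¬1/2 = 1/2
p3 → p1 = 1 → 1/2 = 1/2
¬(p3 → p1) = ¬1/2 = 1/2
p3 ↔ p1 = 1 ↔ 1/2 = 1/2
¬(p3 ↔ p1) = ¬1/2 = 1/2
¬(p3 → p1) → ¬(p3 ↔ p1) = 1/2 → 1/2 = 1/2
¬(p3 → (p2 ↔ p2)) → (¬(p3 → p1) → ¬(p3 ↔ p1)) = 1/2 → 1/2 = 1/2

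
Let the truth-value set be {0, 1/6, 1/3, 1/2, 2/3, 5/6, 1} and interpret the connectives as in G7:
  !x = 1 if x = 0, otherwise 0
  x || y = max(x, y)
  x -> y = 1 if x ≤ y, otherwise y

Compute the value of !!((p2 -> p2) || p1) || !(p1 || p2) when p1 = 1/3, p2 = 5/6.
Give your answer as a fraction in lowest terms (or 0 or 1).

1

p2 -> p2 = 5/6 -> 5/6 = 1
(p2 -> p2) || p1 = 1 || 1/3 = 1
!((p2 -> p2) || p1) = !1 = 0
!!((p2 -> p2) || p1) = !0 = 1
p1 || p2 = 1/3 || 5/6 = 5/6
!(p1 || p2) = !5/6 = 0
!!((p2 -> p2) || p1) || !(p1 || p2) = 1 || 0 = 1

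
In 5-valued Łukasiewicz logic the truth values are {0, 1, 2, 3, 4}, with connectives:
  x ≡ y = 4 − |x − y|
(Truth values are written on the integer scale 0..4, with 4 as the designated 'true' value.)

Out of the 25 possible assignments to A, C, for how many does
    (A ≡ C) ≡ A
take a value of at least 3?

value 4: 7 assignments (counts)
value 3: 7 assignments (counts)
value 2: 6 assignments
value 1: 3 assignments
value 0: 2 assignments
So 14 of the 25 assignments meet the threshold.

14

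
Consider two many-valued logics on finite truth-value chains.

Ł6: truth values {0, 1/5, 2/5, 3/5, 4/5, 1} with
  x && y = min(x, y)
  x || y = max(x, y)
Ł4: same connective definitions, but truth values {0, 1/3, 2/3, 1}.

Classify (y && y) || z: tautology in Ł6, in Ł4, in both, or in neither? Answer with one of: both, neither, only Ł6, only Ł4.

neither

In Ł6: at y = 0, z = 0 the value is 0 — not a tautology.
In Ł4: at y = 0, z = 0 the value is 0 — not a tautology.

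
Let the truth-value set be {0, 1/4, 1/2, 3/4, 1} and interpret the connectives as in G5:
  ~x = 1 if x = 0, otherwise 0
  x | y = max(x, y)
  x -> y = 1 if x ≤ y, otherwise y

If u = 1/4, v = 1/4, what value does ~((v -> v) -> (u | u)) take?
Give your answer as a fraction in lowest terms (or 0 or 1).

v -> v = 1/4 -> 1/4 = 1
u | u = 1/4 | 1/4 = 1/4
(v -> v) -> (u | u) = 1 -> 1/4 = 1/4
~((v -> v) -> (u | u)) = ~1/4 = 0

0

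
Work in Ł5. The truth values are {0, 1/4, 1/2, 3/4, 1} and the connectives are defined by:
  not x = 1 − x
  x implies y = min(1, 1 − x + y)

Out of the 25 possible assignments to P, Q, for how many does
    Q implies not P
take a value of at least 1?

15

value 1: 15 assignments (counts)
value 3/4: 4 assignments
value 1/2: 3 assignments
value 1/4: 2 assignments
value 0: 1 assignment
So 15 of the 25 assignments meet the threshold.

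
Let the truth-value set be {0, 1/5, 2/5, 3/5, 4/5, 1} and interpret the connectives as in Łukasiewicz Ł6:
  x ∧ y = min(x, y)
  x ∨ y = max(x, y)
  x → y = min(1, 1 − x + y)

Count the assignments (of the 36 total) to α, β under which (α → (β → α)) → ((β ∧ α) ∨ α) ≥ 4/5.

12

value 1: 6 assignments (counts)
value 4/5: 6 assignments (counts)
value 3/5: 6 assignments
value 2/5: 6 assignments
value 1/5: 6 assignments
value 0: 6 assignments
So 12 of the 36 assignments meet the threshold.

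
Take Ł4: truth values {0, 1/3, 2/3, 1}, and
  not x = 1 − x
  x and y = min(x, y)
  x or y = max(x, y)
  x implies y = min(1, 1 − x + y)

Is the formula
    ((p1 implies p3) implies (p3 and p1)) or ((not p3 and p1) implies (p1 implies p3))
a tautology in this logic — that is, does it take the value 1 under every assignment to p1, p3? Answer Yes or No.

Counterexample: take p1 = 2/3, p3 = 0.
p1 implies p3 = 2/3 implies 0 = 1/3
p3 and p1 = 0 and 2/3 = 0
(p1 implies p3) implies (p3 and p1) = 1/3 implies 0 = 2/3
not p3 = not 0 = 1
not p3 and p1 = 1 and 2/3 = 2/3
p1 implies p3 = 2/3 implies 0 = 1/3
(not p3 and p1) implies (p1 implies p3) = 2/3 implies 1/3 = 2/3
((p1 implies p3) implies (p3 and p1)) or ((not p3 and p1) implies (p1 implies p3)) = 2/3 or 2/3 = 2/3
This gives 2/3 ≠ 1.

No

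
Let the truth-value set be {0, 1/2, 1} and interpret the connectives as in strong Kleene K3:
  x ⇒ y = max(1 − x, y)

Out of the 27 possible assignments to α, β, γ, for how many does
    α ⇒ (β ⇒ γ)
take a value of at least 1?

19

value 1: 19 assignments (counts)
value 1/2: 7 assignments
value 0: 1 assignment
So 19 of the 27 assignments meet the threshold.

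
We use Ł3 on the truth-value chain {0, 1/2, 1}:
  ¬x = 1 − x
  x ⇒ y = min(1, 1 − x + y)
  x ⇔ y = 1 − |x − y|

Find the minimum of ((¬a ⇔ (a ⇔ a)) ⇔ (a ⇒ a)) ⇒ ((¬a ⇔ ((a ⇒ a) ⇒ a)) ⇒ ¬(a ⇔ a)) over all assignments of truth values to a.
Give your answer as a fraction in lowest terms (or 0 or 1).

Take a = 1/2:
¬a = ¬1/2 = 1/2
a ⇔ a = 1/2 ⇔ 1/2 = 1
¬a ⇔ (a ⇔ a) = 1/2 ⇔ 1 = 1/2
a ⇒ a = 1/2 ⇒ 1/2 = 1
(¬a ⇔ (a ⇔ a)) ⇔ (a ⇒ a) = 1/2 ⇔ 1 = 1/2
¬a = ¬1/2 = 1/2
a ⇒ a = 1/2 ⇒ 1/2 = 1
(a ⇒ a) ⇒ a = 1 ⇒ 1/2 = 1/2
¬a ⇔ ((a ⇒ a) ⇒ a) = 1/2 ⇔ 1/2 = 1
a ⇔ a = 1/2 ⇔ 1/2 = 1
¬(a ⇔ a) = ¬1 = 0
(¬a ⇔ ((a ⇒ a) ⇒ a)) ⇒ ¬(a ⇔ a) = 1 ⇒ 0 = 0
((¬a ⇔ (a ⇔ a)) ⇔ (a ⇒ a)) ⇒ ((¬a ⇔ ((a ⇒ a) ⇒ a)) ⇒ ¬(a ⇔ a)) = 1/2 ⇒ 0 = 1/2
No assignment yields a value below 1/2, so this is the minimum.

1/2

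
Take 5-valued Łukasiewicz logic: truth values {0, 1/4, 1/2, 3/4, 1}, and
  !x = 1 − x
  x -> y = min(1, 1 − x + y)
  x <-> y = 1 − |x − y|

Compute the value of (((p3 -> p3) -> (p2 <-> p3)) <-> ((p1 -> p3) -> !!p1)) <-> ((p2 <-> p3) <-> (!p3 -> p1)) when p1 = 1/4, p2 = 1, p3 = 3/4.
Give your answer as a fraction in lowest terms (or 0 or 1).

3/4

p3 -> p3 = 3/4 -> 3/4 = 1
p2 <-> p3 = 1 <-> 3/4 = 3/4
(p3 -> p3) -> (p2 <-> p3) = 1 -> 3/4 = 3/4
p1 -> p3 = 1/4 -> 3/4 = 1
!p1 = !1/4 = 3/4
!!p1 = !3/4 = 1/4
(p1 -> p3) -> !!p1 = 1 -> 1/4 = 1/4
((p3 -> p3) -> (p2 <-> p3)) <-> ((p1 -> p3) -> !!p1) = 3/4 <-> 1/4 = 1/2
p2 <-> p3 = 1 <-> 3/4 = 3/4
!p3 = !3/4 = 1/4
!p3 -> p1 = 1/4 -> 1/4 = 1
(p2 <-> p3) <-> (!p3 -> p1) = 3/4 <-> 1 = 3/4
(((p3 -> p3) -> (p2 <-> p3)) <-> ((p1 -> p3) -> !!p1)) <-> ((p2 <-> p3) <-> (!p3 -> p1)) = 1/2 <-> 3/4 = 3/4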